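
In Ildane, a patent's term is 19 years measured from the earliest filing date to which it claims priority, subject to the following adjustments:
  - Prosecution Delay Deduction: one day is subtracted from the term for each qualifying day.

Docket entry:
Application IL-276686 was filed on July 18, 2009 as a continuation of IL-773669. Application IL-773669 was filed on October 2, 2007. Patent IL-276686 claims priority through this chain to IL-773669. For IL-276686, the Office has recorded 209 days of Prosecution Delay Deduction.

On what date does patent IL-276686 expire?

2026-03-07

Earliest priority filing: 2 October 2007.
Base term: 2 October 2007 + 19 years → 2 October 2026.
Prosecution Delay Deduction: −209 days → 7 March 2026.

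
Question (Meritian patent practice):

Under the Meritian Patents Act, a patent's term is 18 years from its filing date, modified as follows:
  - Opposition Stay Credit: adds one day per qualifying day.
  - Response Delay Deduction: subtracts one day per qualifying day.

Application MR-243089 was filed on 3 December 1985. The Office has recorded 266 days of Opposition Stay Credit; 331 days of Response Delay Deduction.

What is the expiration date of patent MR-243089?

2003-09-29

Base term: filing date + 18 years → 3 December 2003.
Opposition Stay Credit: +266 days → 25 August 2004.
Response Delay Deduction: −331 days → 29 September 2003.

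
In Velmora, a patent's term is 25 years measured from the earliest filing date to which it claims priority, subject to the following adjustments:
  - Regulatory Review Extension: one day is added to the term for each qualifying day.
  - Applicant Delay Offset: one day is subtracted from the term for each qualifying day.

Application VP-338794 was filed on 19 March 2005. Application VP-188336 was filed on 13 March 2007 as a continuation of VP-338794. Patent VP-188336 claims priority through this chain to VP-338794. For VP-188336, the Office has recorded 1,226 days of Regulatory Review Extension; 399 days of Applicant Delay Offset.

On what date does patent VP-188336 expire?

June 23, 2032

Earliest priority filing: 19 March 2005.
Base term: 19 March 2005 + 25 years → 19 March 2030.
Regulatory Review Extension: +1226 days → 27 July 2033.
Applicant Delay Offset: −399 days → 23 June 2032.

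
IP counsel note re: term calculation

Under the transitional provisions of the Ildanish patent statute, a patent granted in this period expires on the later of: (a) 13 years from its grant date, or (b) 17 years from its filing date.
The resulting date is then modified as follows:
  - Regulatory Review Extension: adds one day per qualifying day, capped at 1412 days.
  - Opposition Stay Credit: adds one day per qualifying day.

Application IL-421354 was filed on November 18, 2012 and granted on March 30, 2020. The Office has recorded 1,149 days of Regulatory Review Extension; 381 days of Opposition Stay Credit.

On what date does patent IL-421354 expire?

(a) grant + 13 years → 30 March 2033.
(b) filing + 17 years → 18 November 2029.
Later of the two: 30 March 2033.
Regulatory Review Extension: 1149 days (within the 1412-day cap) → +1149 days → 22 May 2036.
Opposition Stay Credit: +381 days → 7 June 2037.

2037-06-07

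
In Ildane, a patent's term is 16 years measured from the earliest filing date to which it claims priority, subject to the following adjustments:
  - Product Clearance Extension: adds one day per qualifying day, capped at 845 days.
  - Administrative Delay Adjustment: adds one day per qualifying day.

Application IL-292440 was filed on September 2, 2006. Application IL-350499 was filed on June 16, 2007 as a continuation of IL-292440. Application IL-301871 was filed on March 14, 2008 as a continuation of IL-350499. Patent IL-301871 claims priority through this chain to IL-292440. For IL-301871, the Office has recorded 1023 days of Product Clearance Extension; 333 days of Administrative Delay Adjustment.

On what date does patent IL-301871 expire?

Earliest priority filing: 2 September 2006.
Base term: 2 September 2006 + 16 years → 2 September 2022.
Product Clearance Extension: 1023 days claimed exceeds the 845-day cap, so +845 days → 25 December 2024.
Administrative Delay Adjustment: +333 days → 23 November 2025.

2025-11-23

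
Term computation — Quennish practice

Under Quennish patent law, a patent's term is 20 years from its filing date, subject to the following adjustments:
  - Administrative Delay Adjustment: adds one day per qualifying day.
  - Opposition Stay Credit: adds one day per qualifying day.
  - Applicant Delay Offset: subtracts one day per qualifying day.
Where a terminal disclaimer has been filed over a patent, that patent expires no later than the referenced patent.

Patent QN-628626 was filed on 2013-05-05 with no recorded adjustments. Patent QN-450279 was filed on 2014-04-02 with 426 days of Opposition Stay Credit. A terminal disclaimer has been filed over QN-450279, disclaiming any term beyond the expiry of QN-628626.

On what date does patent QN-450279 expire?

Natural term of QN-450279:
  Base: filing + 20 years → 2 April 2034.
  Opposition Stay Credit: +426 days → 2 June 2035.
Expiry of referenced patent QN-628626:
  Base: filing + 20 years → 5 May 2033.
Terminal disclaimer: QN-450279 expires on the earlier of 2 June 2035 and 5 May 2033.

2033-05-05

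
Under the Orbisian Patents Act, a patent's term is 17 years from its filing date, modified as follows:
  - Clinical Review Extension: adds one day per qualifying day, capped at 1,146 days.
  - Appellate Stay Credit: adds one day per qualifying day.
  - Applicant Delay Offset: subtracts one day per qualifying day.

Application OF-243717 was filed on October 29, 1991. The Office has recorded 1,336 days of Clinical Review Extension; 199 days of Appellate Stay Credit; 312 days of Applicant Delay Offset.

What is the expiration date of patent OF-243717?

Base term: filing date + 17 years → 29 October 2008.
Clinical Review Extension: 1336 days claimed exceeds the 1146-day cap, so +1146 days → 19 December 2011.
Appellate Stay Credit: +199 days → 5 July 2012.
Applicant Delay Offset: −312 days → 28 August 2011.

August 28, 2011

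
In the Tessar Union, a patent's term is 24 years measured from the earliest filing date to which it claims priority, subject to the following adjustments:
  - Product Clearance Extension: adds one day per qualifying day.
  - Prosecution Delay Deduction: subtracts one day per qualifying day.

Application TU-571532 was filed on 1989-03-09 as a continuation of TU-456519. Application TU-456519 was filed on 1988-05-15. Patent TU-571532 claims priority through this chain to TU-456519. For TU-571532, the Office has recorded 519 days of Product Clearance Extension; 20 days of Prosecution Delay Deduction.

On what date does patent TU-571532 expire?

September 26, 2013

Earliest priority filing: 15 May 1988.
Base term: 15 May 1988 + 24 years → 15 May 2012.
Product Clearance Extension: +519 days → 16 October 2013.
Prosecution Delay Deduction: −20 days → 26 September 2013.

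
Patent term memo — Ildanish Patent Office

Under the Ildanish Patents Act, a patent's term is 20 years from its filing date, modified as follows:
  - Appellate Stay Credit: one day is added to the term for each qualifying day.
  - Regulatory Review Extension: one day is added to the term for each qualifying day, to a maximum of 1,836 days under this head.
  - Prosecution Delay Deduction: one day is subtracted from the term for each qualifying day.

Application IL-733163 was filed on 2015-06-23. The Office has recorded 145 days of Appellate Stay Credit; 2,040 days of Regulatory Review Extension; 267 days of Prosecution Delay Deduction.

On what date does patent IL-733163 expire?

2040-03-02

Base term: filing date + 20 years → 23 June 2035.
Appellate Stay Credit: +145 days → 15 November 2035.
Regulatory Review Extension: 2040 days claimed exceeds the 1836-day cap, so +1836 days → 24 November 2040.
Prosecution Delay Deduction: −267 days → 2 March 2040.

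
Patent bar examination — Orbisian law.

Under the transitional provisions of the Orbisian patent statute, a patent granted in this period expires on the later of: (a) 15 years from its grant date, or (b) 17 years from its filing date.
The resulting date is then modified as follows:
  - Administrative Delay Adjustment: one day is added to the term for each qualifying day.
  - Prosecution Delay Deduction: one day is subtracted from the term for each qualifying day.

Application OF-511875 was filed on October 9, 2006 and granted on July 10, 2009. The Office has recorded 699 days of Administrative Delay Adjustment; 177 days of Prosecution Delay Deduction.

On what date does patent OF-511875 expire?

2025-12-14

(a) grant + 15 years → 10 July 2024.
(b) filing + 17 years → 9 October 2023.
Later of the two: 10 July 2024.
Administrative Delay Adjustment: +699 days → 9 June 2026.
Prosecution Delay Deduction: −177 days → 14 December 2025.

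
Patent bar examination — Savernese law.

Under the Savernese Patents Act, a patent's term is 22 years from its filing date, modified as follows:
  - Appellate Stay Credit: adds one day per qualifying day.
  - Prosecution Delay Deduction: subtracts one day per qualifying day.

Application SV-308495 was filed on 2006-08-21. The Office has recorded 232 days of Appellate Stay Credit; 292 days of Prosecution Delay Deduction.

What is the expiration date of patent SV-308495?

2028-06-22

Base term: filing date + 22 years → 21 August 2028.
Appellate Stay Credit: +232 days → 10 April 2029.
Prosecution Delay Deduction: −292 days → 22 June 2028.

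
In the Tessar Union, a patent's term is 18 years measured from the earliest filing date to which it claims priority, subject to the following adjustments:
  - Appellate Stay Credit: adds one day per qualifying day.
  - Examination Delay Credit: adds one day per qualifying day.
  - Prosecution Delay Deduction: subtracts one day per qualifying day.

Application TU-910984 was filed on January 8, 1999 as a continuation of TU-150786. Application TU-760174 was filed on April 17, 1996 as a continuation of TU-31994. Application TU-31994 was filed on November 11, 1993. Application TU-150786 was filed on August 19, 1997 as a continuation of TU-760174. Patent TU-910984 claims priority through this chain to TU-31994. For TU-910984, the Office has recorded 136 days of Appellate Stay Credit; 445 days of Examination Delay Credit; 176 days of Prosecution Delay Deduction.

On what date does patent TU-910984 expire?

December 20, 2012

Earliest priority filing: 11 November 1993.
Base term: 11 November 1993 + 18 years → 11 November 2011.
Appellate Stay Credit: +136 days → 26 March 2012.
Examination Delay Credit: +445 days → 14 June 2013.
Prosecution Delay Deduction: −176 days → 20 December 2012.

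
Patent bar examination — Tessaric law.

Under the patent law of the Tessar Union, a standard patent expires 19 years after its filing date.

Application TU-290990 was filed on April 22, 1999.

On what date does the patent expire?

2018-04-22

Filing date + 19 years → 22 April 2018.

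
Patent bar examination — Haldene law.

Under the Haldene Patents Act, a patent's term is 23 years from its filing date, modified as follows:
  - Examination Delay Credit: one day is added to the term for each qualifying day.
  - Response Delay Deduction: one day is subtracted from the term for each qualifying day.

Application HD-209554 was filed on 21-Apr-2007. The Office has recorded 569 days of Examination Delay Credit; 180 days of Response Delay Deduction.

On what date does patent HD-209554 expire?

May 15, 2031

Base term: filing date + 23 years → 21 April 2030.
Examination Delay Credit: +569 days → 11 November 2031.
Response Delay Deduction: −180 days → 15 May 2031.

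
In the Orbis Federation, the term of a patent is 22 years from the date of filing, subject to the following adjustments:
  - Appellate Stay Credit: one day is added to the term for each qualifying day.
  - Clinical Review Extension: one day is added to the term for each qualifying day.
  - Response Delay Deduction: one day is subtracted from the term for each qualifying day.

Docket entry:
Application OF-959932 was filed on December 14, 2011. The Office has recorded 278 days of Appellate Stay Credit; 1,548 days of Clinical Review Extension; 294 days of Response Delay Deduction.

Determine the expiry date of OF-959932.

2038-02-23

Base term: filing date + 22 years → 14 December 2033.
Appellate Stay Credit: +278 days → 18 September 2034.
Clinical Review Extension: +1548 days → 14 December 2038.
Response Delay Deduction: −294 days → 23 February 2038.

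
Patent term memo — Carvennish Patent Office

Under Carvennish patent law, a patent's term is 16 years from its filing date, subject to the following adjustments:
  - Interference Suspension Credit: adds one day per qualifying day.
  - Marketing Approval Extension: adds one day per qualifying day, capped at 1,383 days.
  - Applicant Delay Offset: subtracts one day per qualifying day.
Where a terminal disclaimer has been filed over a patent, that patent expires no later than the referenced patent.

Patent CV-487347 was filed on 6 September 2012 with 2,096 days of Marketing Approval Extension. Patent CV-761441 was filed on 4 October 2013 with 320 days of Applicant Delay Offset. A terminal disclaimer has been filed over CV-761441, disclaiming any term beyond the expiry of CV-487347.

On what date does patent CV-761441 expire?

November 18, 2028

Natural term of CV-761441:
  Base: filing + 16 years → 4 October 2029.
  Applicant Delay Offset: −320 days → 18 November 2028.
Expiry of referenced patent CV-487347:
  Base: filing + 16 years → 6 September 2028.
  Marketing Approval Extension: 2096 days claimed exceeds the 1383-day cap, so +1383 days → 20 June 2032.
Terminal disclaimer: CV-761441 expires on the earlier of 18 November 2028 and 20 June 2032.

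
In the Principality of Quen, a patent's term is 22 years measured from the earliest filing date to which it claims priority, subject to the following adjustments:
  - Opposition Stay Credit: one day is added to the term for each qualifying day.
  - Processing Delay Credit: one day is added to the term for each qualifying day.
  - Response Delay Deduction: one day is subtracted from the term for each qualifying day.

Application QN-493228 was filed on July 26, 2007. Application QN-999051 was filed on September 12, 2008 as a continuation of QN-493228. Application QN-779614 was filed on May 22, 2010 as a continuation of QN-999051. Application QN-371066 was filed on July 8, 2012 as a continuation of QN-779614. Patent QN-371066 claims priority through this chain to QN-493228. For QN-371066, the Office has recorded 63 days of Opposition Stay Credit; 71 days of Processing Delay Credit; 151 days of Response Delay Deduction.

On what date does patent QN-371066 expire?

2029-07-09

Earliest priority filing: 26 July 2007.
Base term: 26 July 2007 + 22 years → 26 July 2029.
Opposition Stay Credit: +63 days → 27 September 2029.
Processing Delay Credit: +71 days → 7 December 2029.
Response Delay Deduction: −151 days → 9 July 2029.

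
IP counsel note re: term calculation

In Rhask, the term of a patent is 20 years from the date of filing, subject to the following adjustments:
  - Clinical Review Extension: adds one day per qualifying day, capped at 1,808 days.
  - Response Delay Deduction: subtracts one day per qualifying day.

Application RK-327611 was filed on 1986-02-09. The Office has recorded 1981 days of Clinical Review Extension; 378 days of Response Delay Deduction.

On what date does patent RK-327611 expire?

Base term: filing date + 20 years → 9 February 2006.
Clinical Review Extension: 1981 days claimed exceeds the 1808-day cap, so +1808 days → 22 January 2011.
Response Delay Deduction: −378 days → 9 January 2010.

2010-01-09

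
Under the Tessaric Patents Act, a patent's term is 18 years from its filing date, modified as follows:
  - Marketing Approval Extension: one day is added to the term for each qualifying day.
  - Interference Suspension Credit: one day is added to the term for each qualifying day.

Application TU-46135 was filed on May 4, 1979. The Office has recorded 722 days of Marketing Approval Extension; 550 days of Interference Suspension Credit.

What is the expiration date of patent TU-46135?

Base term: filing date + 18 years → 4 May 1997.
Marketing Approval Extension: +722 days → 26 April 1999.
Interference Suspension Credit: +550 days → 27 October 2000.

October 27, 2000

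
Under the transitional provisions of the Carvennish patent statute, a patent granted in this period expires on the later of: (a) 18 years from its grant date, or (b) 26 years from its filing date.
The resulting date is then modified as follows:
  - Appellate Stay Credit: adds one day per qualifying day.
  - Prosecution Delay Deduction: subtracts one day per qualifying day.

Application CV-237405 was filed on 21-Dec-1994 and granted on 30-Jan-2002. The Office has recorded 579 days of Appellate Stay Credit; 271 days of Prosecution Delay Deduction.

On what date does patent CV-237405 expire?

2021-10-25

(a) grant + 18 years → 30 January 2020.
(b) filing + 26 years → 21 December 2020.
Later of the two: 21 December 2020.
Appellate Stay Credit: +579 days → 23 July 2022.
Prosecution Delay Deduction: −271 days → 25 October 2021.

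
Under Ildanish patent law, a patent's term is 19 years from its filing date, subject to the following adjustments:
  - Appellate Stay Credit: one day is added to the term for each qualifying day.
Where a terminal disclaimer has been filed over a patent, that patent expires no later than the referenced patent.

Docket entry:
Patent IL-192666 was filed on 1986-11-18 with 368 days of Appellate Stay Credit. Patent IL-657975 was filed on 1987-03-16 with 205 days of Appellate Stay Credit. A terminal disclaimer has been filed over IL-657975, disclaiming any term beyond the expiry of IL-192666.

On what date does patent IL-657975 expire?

Natural term of IL-657975:
  Base: filing + 19 years → 16 March 2006.
  Appellate Stay Credit: +205 days → 7 October 2006.
Expiry of referenced patent IL-192666:
  Base: filing + 19 years → 18 November 2005.
  Appellate Stay Credit: +368 days → 21 November 2006.
Terminal disclaimer: IL-657975 expires on the earlier of 7 October 2006 and 21 November 2006.

2006-10-07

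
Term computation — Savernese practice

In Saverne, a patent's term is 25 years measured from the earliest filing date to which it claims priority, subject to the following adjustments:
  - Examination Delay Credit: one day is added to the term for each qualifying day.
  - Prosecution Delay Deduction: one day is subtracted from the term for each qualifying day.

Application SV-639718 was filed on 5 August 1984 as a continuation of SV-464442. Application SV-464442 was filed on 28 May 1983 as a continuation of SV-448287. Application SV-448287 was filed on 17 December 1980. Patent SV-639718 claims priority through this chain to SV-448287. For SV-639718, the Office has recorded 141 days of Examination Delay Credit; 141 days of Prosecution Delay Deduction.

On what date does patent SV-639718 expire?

Earliest priority filing: 17 December 1980.
Base term: 17 December 1980 + 25 years → 17 December 2005.
Examination Delay Credit: +141 days → 7 May 2006.
Prosecution Delay Deduction: −141 days → 17 December 2005.

December 17, 2005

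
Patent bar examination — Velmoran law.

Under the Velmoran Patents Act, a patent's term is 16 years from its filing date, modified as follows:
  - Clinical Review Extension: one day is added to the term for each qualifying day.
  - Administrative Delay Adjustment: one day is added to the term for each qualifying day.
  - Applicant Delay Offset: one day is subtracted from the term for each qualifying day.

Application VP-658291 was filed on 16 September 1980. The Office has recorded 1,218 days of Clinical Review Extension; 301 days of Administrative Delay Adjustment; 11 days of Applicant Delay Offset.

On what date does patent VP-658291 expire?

2000-11-02

Base term: filing date + 16 years → 16 September 1996.
Clinical Review Extension: +1218 days → 17 January 2000.
Administrative Delay Adjustment: +301 days → 13 November 2000.
Applicant Delay Offset: −11 days → 2 November 2000.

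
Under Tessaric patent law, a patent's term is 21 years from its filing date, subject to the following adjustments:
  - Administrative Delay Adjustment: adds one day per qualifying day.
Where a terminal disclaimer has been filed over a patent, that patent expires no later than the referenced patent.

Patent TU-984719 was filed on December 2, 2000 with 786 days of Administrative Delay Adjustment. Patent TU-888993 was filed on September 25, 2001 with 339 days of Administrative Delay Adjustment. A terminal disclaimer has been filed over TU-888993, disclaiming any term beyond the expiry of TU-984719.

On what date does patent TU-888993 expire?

August 30, 2023

Natural term of TU-888993:
  Base: filing + 21 years → 25 September 2022.
  Administrative Delay Adjustment: +339 days → 30 August 2023.
Expiry of referenced patent TU-984719:
  Base: filing + 21 years → 2 December 2021.
  Administrative Delay Adjustment: +786 days → 27 January 2024.
Terminal disclaimer: TU-888993 expires on the earlier of 30 August 2023 and 27 January 2024.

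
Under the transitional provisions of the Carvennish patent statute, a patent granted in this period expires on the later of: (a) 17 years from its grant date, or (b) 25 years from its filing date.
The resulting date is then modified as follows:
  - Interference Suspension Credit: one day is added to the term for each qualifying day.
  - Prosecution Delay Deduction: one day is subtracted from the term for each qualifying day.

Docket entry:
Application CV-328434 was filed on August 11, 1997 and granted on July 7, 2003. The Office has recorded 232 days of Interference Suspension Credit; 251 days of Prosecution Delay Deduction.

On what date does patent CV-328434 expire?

2022-07-23

(a) grant + 17 years → 7 July 2020.
(b) filing + 25 years → 11 August 2022.
Later of the two: 11 August 2022.
Interference Suspension Credit: +232 days → 31 March 2023.
Prosecution Delay Deduction: −251 days → 23 July 2022.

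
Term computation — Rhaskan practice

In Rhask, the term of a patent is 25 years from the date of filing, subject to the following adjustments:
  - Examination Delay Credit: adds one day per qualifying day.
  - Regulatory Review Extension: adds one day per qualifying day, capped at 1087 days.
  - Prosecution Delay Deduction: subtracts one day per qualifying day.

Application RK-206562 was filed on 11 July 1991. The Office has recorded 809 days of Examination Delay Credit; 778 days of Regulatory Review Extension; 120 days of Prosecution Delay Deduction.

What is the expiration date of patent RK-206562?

2020-07-17

Base term: filing date + 25 years → 11 July 2016.
Examination Delay Credit: +809 days → 28 September 2018.
Regulatory Review Extension: 778 days (within the 1087-day cap) → +778 days → 14 November 2020.
Prosecution Delay Deduction: −120 days → 17 July 2020.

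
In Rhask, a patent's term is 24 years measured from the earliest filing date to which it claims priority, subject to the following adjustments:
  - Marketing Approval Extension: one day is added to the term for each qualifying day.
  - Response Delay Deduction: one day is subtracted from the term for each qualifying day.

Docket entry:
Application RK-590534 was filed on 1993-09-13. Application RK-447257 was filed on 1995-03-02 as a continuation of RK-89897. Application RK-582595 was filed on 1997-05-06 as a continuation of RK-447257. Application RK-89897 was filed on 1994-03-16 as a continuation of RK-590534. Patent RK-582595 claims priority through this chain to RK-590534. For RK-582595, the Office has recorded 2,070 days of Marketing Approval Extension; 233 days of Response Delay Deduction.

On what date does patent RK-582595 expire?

Earliest priority filing: 13 September 1993.
Base term: 13 September 1993 + 24 years → 13 September 2017.
Marketing Approval Extension: +2070 days → 15 May 2023.
Response Delay Deduction: −233 days → 24 September 2022.

2022-09-24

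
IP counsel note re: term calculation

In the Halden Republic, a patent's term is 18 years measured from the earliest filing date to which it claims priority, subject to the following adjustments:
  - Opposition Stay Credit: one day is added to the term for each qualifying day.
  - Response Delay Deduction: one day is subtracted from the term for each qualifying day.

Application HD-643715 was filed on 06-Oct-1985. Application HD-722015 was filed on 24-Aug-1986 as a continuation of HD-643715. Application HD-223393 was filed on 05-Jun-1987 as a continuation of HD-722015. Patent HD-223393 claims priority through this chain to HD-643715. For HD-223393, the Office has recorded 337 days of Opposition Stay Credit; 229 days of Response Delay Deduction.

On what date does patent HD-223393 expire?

2004-01-22

Earliest priority filing: 6 October 1985.
Base term: 6 October 1985 + 18 years → 6 October 2003.
Opposition Stay Credit: +337 days → 7 September 2004.
Response Delay Deduction: −229 days → 22 January 2004.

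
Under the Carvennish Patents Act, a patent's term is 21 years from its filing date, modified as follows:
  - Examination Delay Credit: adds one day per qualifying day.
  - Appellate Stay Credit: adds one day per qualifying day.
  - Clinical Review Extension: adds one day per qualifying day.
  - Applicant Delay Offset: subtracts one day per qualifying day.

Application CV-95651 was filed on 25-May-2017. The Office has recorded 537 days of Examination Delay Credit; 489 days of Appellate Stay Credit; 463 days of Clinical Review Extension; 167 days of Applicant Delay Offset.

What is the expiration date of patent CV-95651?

Base term: filing date + 21 years → 25 May 2038.
Examination Delay Credit: +537 days → 13 November 2039.
Appellate Stay Credit: +489 days → 16 March 2041.
Clinical Review Extension: +463 days → 22 June 2042.
Applicant Delay Offset: −167 days → 6 January 2042.

2042-01-06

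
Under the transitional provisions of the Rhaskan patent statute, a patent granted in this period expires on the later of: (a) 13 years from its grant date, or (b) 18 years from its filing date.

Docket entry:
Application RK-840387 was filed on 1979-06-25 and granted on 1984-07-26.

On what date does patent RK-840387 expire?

(a) grant + 13 years → 26 July 1997.
(b) filing + 18 years → 25 June 1997.
Later of the two: 26 July 1997.

July 26, 1997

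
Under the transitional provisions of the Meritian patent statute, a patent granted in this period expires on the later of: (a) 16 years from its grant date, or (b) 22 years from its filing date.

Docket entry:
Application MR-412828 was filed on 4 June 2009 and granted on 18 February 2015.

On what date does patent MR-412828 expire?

(a) grant + 16 years → 18 February 2031.
(b) filing + 22 years → 4 June 2031.
Later of the two: 4 June 2031.

June 4, 2031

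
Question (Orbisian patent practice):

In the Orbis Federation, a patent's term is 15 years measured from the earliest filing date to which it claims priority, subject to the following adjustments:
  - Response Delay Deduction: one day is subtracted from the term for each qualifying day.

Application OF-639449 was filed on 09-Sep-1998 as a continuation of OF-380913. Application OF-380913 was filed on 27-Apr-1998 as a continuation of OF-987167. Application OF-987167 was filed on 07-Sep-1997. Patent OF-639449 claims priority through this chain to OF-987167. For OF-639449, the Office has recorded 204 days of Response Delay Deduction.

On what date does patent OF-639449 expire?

2012-02-16

Earliest priority filing: 7 September 1997.
Base term: 7 September 1997 + 15 years → 7 September 2012.
Response Delay Deduction: −204 days → 16 February 2012.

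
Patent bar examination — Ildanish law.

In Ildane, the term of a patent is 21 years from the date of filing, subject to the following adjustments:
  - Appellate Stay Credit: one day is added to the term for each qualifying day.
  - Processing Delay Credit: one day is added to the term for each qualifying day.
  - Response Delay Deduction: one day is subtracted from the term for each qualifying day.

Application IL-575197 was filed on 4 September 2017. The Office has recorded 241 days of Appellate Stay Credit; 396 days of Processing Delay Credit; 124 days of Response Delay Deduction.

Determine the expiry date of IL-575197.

Base term: filing date + 21 years → 4 September 2038.
Appellate Stay Credit: +241 days → 3 May 2039.
Processing Delay Credit: +396 days → 2 June 2040.
Response Delay Deduction: −124 days → 30 January 2040.

January 30, 2040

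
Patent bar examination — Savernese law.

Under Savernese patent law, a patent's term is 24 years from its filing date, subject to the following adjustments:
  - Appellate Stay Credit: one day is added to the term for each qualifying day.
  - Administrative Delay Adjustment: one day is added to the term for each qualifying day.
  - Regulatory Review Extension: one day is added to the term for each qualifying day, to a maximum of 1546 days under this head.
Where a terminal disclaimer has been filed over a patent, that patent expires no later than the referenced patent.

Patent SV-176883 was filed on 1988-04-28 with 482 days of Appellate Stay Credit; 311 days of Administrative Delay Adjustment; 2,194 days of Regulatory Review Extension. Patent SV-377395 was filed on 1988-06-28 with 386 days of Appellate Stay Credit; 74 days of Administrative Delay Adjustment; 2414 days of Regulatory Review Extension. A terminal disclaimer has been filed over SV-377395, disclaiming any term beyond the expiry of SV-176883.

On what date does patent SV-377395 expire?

Natural term of SV-377395:
  Base: filing + 24 years → 28 June 2012.
  Appellate Stay Credit: +386 days → 19 July 2013.
  Administrative Delay Adjustment: +74 days → 1 October 2013.
  Regulatory Review Extension: 2414 days claimed exceeds the 1546-day cap, so +1546 days → 25 December 2017.
Expiry of referenced patent SV-176883:
  Base: filing + 24 years → 28 April 2012.
  Appellate Stay Credit: +482 days → 23 August 2013.
  Administrative Delay Adjustment: +311 days → 30 June 2014.
  Regulatory Review Extension: 2194 days claimed exceeds the 1546-day cap, so +1546 days → 23 September 2018.
Terminal disclaimer: SV-377395 expires on the earlier of 25 December 2017 and 23 September 2018.

December 25, 2017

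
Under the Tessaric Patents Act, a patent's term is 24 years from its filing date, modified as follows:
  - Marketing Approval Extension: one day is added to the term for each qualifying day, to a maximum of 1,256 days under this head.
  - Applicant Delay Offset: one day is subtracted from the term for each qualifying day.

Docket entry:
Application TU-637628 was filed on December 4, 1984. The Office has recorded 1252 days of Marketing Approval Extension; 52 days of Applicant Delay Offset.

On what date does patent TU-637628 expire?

Base term: filing date + 24 years → 4 December 2008.
Marketing Approval Extension: 1252 days (within the 1256-day cap) → +1252 days → 9 May 2012.
Applicant Delay Offset: −52 days → 18 March 2012.

2012-03-18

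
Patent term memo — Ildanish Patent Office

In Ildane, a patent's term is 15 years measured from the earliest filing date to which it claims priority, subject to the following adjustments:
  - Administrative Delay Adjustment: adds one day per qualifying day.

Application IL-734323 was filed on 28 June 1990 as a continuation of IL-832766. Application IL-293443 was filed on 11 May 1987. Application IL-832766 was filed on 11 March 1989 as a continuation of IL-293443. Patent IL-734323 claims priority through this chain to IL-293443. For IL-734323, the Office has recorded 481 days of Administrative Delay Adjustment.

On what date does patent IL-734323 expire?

2003-09-04

Earliest priority filing: 11 May 1987.
Base term: 11 May 1987 + 15 years → 11 May 2002.
Administrative Delay Adjustment: +481 days → 4 September 2003.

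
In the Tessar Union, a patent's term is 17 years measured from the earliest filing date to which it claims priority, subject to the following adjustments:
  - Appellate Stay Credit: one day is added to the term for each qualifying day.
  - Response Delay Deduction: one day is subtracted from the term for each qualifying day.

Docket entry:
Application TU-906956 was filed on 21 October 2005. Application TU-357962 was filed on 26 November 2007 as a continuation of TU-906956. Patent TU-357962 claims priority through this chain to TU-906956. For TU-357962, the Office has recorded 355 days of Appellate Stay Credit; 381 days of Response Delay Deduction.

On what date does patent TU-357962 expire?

Earliest priority filing: 21 October 2005.
Base term: 21 October 2005 + 17 years → 21 October 2022.
Appellate Stay Credit: +355 days → 11 October 2023.
Response Delay Deduction: −381 days → 25 September 2022.

2022-09-25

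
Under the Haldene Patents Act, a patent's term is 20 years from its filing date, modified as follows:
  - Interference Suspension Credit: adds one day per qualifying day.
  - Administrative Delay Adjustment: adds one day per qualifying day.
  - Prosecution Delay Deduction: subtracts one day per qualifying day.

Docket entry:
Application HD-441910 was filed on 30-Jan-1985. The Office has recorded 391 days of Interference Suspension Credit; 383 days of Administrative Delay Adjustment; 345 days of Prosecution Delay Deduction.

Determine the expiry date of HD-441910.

Base term: filing date + 20 years → 30 January 2005.
Interference Suspension Credit: +391 days → 25 February 2006.
Administrative Delay Adjustment: +383 days → 15 March 2007.
Prosecution Delay Deduction: −345 days → 4 April 2006.

2006-04-04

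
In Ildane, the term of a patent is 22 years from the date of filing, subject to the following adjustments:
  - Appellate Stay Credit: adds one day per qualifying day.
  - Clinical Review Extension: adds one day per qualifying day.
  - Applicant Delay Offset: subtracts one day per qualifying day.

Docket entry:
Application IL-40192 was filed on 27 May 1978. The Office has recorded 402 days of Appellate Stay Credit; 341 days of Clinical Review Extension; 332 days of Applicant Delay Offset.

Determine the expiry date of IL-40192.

2001-07-12

Base term: filing date + 22 years → 27 May 2000.
Appellate Stay Credit: +402 days → 3 July 2001.
Clinical Review Extension: +341 days → 9 June 2002.
Applicant Delay Offset: −332 days → 12 July 2001.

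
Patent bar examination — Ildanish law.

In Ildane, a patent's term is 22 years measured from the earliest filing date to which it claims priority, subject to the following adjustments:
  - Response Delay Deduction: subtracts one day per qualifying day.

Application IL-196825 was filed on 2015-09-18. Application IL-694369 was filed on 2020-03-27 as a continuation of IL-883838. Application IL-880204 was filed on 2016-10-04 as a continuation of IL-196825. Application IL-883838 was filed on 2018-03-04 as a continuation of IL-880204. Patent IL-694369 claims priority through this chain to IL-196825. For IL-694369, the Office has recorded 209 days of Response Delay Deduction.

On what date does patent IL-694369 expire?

February 21, 2037

Earliest priority filing: 18 September 2015.
Base term: 18 September 2015 + 22 years → 18 September 2037.
Response Delay Deduction: −209 days → 21 February 2037.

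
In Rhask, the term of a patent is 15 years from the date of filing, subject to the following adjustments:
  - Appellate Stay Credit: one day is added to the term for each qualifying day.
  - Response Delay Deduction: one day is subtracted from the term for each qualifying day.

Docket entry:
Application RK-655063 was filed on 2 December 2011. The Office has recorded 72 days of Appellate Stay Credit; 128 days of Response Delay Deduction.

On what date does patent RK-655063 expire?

October 7, 2026

Base term: filing date + 15 years → 2 December 2026.
Appellate Stay Credit: +72 days → 12 February 2027.
Response Delay Deduction: −128 days → 7 October 2026.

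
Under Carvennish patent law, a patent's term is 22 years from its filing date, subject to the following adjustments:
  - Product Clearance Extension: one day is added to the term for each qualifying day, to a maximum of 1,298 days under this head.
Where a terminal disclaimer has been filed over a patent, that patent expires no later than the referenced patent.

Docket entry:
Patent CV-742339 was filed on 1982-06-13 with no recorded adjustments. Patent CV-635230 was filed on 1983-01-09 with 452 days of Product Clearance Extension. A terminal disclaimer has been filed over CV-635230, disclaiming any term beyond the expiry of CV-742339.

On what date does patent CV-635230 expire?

Natural term of CV-635230:
  Base: filing + 22 years → 9 January 2005.
  Product Clearance Extension: 452 days (within the 1298-day cap) → +452 days → 6 April 2006.
Expiry of referenced patent CV-742339:
  Base: filing + 22 years → 13 June 2004.
Terminal disclaimer: CV-635230 expires on the earlier of 6 April 2006 and 13 June 2004.

June 13, 2004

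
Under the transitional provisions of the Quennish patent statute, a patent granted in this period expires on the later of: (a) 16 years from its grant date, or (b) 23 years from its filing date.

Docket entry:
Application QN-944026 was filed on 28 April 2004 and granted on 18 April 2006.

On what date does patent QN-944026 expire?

2027-04-28

(a) grant + 16 years → 18 April 2022.
(b) filing + 23 years → 28 April 2027.
Later of the two: 28 April 2027.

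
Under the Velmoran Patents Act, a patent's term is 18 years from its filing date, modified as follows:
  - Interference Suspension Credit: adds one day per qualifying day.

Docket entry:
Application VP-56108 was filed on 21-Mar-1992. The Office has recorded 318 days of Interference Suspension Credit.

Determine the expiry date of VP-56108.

Base term: filing date + 18 years → 21 March 2010.
Interference Suspension Credit: +318 days → 2 February 2011.

2011-02-02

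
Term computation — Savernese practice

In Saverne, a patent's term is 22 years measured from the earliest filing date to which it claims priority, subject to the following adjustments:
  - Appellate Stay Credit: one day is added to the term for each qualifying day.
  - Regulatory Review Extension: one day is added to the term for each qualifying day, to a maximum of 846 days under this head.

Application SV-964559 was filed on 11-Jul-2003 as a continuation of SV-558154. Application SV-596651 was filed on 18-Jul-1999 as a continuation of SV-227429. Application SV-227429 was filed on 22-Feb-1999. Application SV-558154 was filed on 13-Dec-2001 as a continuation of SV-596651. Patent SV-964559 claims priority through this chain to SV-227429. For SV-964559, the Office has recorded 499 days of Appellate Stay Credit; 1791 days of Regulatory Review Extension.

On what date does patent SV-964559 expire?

Earliest priority filing: 22 February 1999.
Base term: 22 February 1999 + 22 years → 22 February 2021.
Appellate Stay Credit: +499 days → 6 July 2022.
Regulatory Review Extension: 1791 days claimed exceeds the 846-day cap, so +846 days → 29 October 2024.

2024-10-29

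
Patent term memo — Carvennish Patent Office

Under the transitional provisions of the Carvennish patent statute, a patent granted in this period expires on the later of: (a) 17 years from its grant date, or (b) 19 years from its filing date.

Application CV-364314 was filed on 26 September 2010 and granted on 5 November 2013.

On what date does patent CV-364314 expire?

November 5, 2030

(a) grant + 17 years → 5 November 2030.
(b) filing + 19 years → 26 September 2029.
Later of the two: 5 November 2030.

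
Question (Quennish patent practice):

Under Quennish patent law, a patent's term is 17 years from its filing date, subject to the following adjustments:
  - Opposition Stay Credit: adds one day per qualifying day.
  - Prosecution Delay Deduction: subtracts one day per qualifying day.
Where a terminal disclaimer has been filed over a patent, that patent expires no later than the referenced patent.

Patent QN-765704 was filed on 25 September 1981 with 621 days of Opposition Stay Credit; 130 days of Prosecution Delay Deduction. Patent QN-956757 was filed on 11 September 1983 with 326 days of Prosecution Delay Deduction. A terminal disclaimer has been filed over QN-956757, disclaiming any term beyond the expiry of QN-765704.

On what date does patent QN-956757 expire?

Natural term of QN-956757:
  Base: filing + 17 years → 11 September 2000.
  Prosecution Delay Deduction: −326 days → 21 October 1999.
Expiry of referenced patent QN-765704:
  Base: filing + 17 years → 25 September 1998.
  Opposition Stay Credit: +621 days → 7 June 2000.
  Prosecution Delay Deduction: −130 days → 29 January 2000.
Terminal disclaimer: QN-956757 expires on the earlier of 21 October 1999 and 29 January 2000.

1999-10-21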